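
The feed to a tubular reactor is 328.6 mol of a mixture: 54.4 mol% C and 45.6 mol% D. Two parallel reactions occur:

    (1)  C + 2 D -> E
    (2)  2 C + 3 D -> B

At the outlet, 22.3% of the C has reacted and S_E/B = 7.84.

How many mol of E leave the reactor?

Conversion of C: C consumed = 0.223 × 178.8 = 39.86 mol = 1ξ₁ + 2ξ₂.
Selectivity: 1ξ₁ / (1ξ₂) = 7.84 → ξ₁ = 7.84 ξ₂.
Substitute: (1·7.84 + 2) ξ₂ = 39.86 → ξ₂ = 4.051 mol, ξ₁ = 31.76 mol.
Outlet amounts (n = n₀ + Σ ν·ξ):
  C: 178.8 − 1(31.76) − 2(4.051) = 138.9
  D: 149.8 − 2(31.76) − 3(4.051) = 74.17
  E: 0 + 1(31.76) = 31.76
  B: 0 + 1(4.051) = 4.051

31.8 mol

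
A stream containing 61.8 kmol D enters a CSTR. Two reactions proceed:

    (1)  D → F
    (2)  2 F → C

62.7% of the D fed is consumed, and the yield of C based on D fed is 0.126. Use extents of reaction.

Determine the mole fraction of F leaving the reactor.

Conversion of D: D consumed = 1ξ₁ = 0.627 × 61.8 → ξ₁ = 38.75 kmol.
Yield of C: 1ξ₂ / 61.8 = 0.126 → ξ₂ = 7.787 kmol.
Outlet amounts (n = n₀ + Σ ν·ξ):
  D: 61.8 − 1(38.75) = 23.05
  F: 0 + 1(38.75) − 2(7.787) = 23.17
  C: 0 + 1(7.787) = 7.787
Total out = 54.01 kmol; y_F = 23.17 / 54.01 = 0.4291.

0.429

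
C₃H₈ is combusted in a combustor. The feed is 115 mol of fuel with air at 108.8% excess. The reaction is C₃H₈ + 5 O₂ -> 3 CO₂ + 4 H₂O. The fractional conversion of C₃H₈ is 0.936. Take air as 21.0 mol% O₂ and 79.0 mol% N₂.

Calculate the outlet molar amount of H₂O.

431 mol

Stoichiometric O₂ = 5 × 115 = 575 mol; O₂ fed = 575 × 2.088 = 1201 mol.
N₂ fed = 1201 × 79/21 = 4517 mol.
Fuel reacted = 0.936 × 115 → ξ = 107.6 mol.
Outlet (n = n₀ + ν ξ):
  C₃H₈: 115 − 1(107.6) = 7.36
  O₂: 1201 − 5(107.6) = 662.4
  N₂: 4517 (inert)
  CO₂: 0 + 3(107.6) = 322.9
  H₂O: 0 + 4(107.6) = 430.6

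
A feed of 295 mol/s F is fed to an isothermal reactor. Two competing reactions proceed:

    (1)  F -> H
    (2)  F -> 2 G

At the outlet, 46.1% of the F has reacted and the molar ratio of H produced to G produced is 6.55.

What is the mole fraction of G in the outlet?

Conversion of F: F consumed = 0.461 × 295 = 136 mol/s = 1ξ₁ + 1ξ₂.
Selectivity: 1ξ₁ / (2ξ₂) = 6.55 → ξ₁ = 13.1 ξ₂.
Substitute: (1·13.1 + 1) ξ₂ = 136 → ξ₂ = 9.645 mol/s, ξ₁ = 126.3 mol/s.
Outlet amounts (n = n₀ + Σ ν·ξ):
  F: 295 − 1(126.3) − 1(9.645) = 159
  H: 0 + 1(126.3) = 126.3
  G: 0 + 2(9.645) = 19.29
Total out = 304.6 mol/s; y_G = 19.29 / 304.6 = 0.06332.

0.0633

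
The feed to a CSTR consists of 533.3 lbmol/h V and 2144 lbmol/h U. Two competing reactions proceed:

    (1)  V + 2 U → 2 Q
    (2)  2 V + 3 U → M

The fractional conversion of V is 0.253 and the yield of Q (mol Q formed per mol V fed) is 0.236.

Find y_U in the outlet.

Yield of Q: 2ξ₁ / 533.3 = 0.236 → ξ₁ = 62.93 lbmol/h.
Conversion of V: 1ξ₁ + 2ξ₂ = 0.253 × 533.3 = 134.9 → ξ₂ = 36 lbmol/h.
Outlet amounts (n = n₀ + Σ ν·ξ):
  V: 533.3 − 1(62.93) − 2(36) = 398.4
  U: 2144 − 2(62.93) − 3(36) = 1910
  Q: 0 + 2(62.93) = 125.9
  M: 0 + 1(36) = 36
Total out = 2470 lbmol/h; y_U = 1910 / 2470 = 0.7732.

0.773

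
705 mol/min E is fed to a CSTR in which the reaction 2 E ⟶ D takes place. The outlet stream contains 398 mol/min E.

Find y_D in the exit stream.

0.278

For E: n = n₀ − 2ξ → 398 = 705 − 2ξ, giving ξ = 153.5 mol/min.
Outlet amounts (n = n₀ + ν ξ):
  E: 705 − 2(153.5) = 398
  D: 0 + 1(153.5) = 153.5
Total out = 551.5 mol/min; y_D = 153.5 / 551.5 = 0.2783.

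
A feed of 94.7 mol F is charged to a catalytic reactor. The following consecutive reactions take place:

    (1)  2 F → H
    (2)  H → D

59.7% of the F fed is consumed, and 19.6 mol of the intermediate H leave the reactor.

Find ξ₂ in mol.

ξ₂ = 8.67 mol

Conversion of F: F consumed = 2ξ₁ = 0.597 × 94.7 → ξ₁ = 28.27 mol.
H balance: n_H = 0 + 1ξ₁ − 1ξ₂ = 19.6 → ξ₂ = (1·28.27 − 19.6)/1 = 8.668 mol.
Outlet amounts (n = n₀ + Σ ν·ξ):
  F: 94.7 − 2(28.27) = 38.16
  H: 0 + 1(28.27) − 1(8.668) = 19.6
  D: 0 + 1(8.668) = 8.668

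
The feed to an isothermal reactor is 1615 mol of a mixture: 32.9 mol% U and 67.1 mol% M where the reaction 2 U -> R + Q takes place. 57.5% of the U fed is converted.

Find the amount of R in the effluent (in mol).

U reacted = 0.575 × 531.3 = 305.5 mol; ν_U = −2, so ξ = 305.5/2 = 152.8 mol.
Outlet amounts (n = n₀ + ν ξ):
  U: 531.3 − 2(152.8) = 225.8
  R: 0 + 1(152.8) = 152.8
  Q: 0 + 1(152.8) = 152.8
  M: 1084 (inert)

153 mol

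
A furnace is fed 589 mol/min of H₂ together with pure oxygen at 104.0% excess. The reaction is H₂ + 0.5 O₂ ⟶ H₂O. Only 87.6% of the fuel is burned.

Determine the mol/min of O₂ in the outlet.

343 mol/min

Stoichiometric O₂ = 0.5 × 589 = 294.5 mol/min; O₂ fed = 294.5 × 2.040 = 600.8 mol/min.
Fuel reacted = 0.876 × 589 → ξ = 516 mol/min.
Outlet (n = n₀ + ν ξ):
  H₂: 589 − 1(516) = 73.04
  O₂: 600.8 − 0.5(516) = 342.8
  H₂O: 0 + 1(516) = 516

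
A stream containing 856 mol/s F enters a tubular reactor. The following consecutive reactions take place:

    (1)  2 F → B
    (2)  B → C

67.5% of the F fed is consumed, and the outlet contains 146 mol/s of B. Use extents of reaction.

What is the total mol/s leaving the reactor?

567 mol/s

Conversion of F: F consumed = 2ξ₁ = 0.675 × 856 → ξ₁ = 288.9 mol/s.
B balance: n_B = 0 + 1ξ₁ − 1ξ₂ = 146 → ξ₂ = (1·288.9 − 146)/1 = 142.9 mol/s.
Outlet amounts (n = n₀ + Σ ν·ξ):
  F: 856 − 2(288.9) = 278.2
  B: 0 + 1(288.9) − 1(142.9) = 146
  C: 0 + 1(142.9) = 142.9
Total out = 278.2 + 146 + 142.9 = 567.1 mol/s.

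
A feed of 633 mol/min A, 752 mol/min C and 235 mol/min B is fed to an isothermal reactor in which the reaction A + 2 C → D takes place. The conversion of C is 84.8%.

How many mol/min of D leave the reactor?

C reacted = 0.848 × 752 = 637.7 mol/min; ν_C = −2, so ξ = 637.7/2 = 318.8 mol/min.
Outlet amounts (n = n₀ + ν ξ):
  A: 633 − 1(318.8) = 314.2
  C: 752 − 2(318.8) = 114.3
  D: 0 + 1(318.8) = 318.8
  B: 235 (inert)

319 mol/min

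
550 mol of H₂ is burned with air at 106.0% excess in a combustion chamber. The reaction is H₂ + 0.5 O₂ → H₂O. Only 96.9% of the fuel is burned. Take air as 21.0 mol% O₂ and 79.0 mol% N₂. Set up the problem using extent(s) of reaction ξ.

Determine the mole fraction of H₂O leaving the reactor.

Stoichiometric O₂ = 0.5 × 550 = 275 mol; O₂ fed = 275 × 2.060 = 566.5 mol.
N₂ fed = 566.5 × 79/21 = 2131 mol.
Fuel reacted = 0.969 × 550 → ξ = 532.9 mol.
Outlet (n = n₀ + ν ξ):
  H₂: 550 − 1(532.9) = 17.05
  O₂: 566.5 − 0.5(532.9) = 300
  N₂: 2131 (inert)
  H₂O: 0 + 1(532.9) = 532.9
Total out = 2981 mol; y_H₂O = 532.9 / 2981 = 0.1788.

0.179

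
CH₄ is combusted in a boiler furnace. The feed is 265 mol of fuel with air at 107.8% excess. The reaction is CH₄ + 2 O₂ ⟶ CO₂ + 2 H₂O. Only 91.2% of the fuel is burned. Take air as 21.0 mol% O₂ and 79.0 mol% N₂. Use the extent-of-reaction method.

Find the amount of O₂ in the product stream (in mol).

Stoichiometric O₂ = 2 × 265 = 530 mol; O₂ fed = 530 × 2.078 = 1101 mol.
N₂ fed = 1101 × 79/21 = 4143 mol.
Fuel reacted = 0.912 × 265 → ξ = 241.7 mol.
Outlet (n = n₀ + ν ξ):
  CH₄: 265 − 1(241.7) = 23.32
  O₂: 1101 − 2(241.7) = 618
  N₂: 4143 (inert)
  CO₂: 0 + 1(241.7) = 241.7
  H₂O: 0 + 2(241.7) = 483.4

618 mol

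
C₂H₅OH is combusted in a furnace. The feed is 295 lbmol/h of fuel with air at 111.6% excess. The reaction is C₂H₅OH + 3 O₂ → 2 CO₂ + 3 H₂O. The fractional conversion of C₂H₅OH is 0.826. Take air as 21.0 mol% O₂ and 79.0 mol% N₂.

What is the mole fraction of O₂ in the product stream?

Stoichiometric O₂ = 3 × 295 = 885 lbmol/h; O₂ fed = 885 × 2.116 = 1873 lbmol/h.
N₂ fed = 1873 × 79/21 = 7045 lbmol/h.
Fuel reacted = 0.826 × 295 → ξ = 243.7 lbmol/h.
Outlet (n = n₀ + ν ξ):
  C₂H₅OH: 295 − 1(243.7) = 51.33
  O₂: 1873 − 3(243.7) = 1142
  N₂: 7045 (inert)
  CO₂: 0 + 2(243.7) = 487.3
  H₂O: 0 + 3(243.7) = 731
Total out = 9456 lbmol/h; y_O₂ = 1142 / 9456 = 0.1207.

0.121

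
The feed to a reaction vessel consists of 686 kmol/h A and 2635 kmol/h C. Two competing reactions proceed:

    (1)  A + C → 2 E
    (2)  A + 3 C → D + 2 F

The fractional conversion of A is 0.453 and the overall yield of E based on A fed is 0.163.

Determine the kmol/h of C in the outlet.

1810 kmol/h

Yield of E: 2ξ₁ / 686 = 0.163 → ξ₁ = 55.91 kmol/h.
Conversion of A: 1ξ₁ + 1ξ₂ = 0.453 × 686 = 310.8 → ξ₂ = 254.8 kmol/h.
Outlet amounts (n = n₀ + Σ ν·ξ):
  A: 686 − 1(55.91) − 1(254.8) = 375.2
  C: 2635 − 1(55.91) − 3(254.8) = 1815
  E: 0 + 2(55.91) = 111.8
  D: 0 + 1(254.8) = 254.8
  F: 0 + 2(254.8) = 509.7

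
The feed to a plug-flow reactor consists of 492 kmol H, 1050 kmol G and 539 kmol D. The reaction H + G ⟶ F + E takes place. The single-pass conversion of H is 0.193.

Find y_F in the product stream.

0.0456

H reacted = 0.193 × 492 = 94.96 kmol; ν_H = −1, so ξ = 94.96/1 = 94.96 kmol.
Outlet amounts (n = n₀ + ν ξ):
  H: 492 − 1(94.96) = 397
  G: 1050 − 1(94.96) = 955
  F: 0 + 1(94.96) = 94.96
  E: 0 + 1(94.96) = 94.96
  D: 539 (inert)
Total out = 2081 kmol; y_F = 94.96 / 2081 = 0.04563.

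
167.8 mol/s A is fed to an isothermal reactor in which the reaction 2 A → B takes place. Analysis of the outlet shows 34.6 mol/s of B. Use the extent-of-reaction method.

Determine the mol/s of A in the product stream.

98.6 mol/s

For B: n = n₀ + 1ξ → 34.6 = 0 + 1ξ, giving ξ = 34.6 mol/s.
Outlet amounts (n = n₀ + ν ξ):
  A: 167.8 − 2(34.6) = 98.6
  B: 0 + 1(34.6) = 34.6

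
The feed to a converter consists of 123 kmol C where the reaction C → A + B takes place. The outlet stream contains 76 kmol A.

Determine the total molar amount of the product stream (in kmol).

For A: n = n₀ + 1ξ → 76 = 0 + 1ξ, giving ξ = 76 kmol.
Outlet amounts (n = n₀ + ν ξ):
  C: 123 − 1(76) = 47
  A: 0 + 1(76) = 76
  B: 0 + 1(76) = 76
Total out = 47 + 76 + 76 = 199 kmol.

199 kmol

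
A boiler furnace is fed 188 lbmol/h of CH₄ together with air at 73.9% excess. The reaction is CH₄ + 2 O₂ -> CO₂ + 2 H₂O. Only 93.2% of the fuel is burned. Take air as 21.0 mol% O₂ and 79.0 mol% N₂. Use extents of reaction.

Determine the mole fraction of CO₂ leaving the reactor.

0.0531

Stoichiometric O₂ = 2 × 188 = 376 lbmol/h; O₂ fed = 376 × 1.739 = 653.9 lbmol/h.
N₂ fed = 653.9 × 79/21 = 2460 lbmol/h.
Fuel reacted = 0.932 × 188 → ξ = 175.2 lbmol/h.
Outlet (n = n₀ + ν ξ):
  CH₄: 188 − 1(175.2) = 12.78
  O₂: 653.9 − 2(175.2) = 303.4
  N₂: 2460 (inert)
  CO₂: 0 + 1(175.2) = 175.2
  H₂O: 0 + 2(175.2) = 350.4
Total out = 3302 lbmol/h; y_CO₂ = 175.2 / 3302 = 0.05307.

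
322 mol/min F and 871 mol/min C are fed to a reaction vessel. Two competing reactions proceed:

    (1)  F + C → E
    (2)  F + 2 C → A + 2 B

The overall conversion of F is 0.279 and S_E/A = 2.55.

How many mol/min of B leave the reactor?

Conversion of F: F consumed = 0.279 × 322 = 89.84 mol/min = 1ξ₁ + 1ξ₂.
Selectivity: 1ξ₁ / (1ξ₂) = 2.55 → ξ₁ = 2.55 ξ₂.
Substitute: (1·2.55 + 1) ξ₂ = 89.84 → ξ₂ = 25.31 mol/min, ξ₁ = 64.53 mol/min.
Outlet amounts (n = n₀ + Σ ν·ξ):
  F: 322 − 1(64.53) − 1(25.31) = 232.2
  C: 871 − 1(64.53) − 2(25.31) = 755.9
  E: 0 + 1(64.53) = 64.53
  A: 0 + 1(25.31) = 25.31
  B: 0 + 2(25.31) = 50.61

50.6 mol/min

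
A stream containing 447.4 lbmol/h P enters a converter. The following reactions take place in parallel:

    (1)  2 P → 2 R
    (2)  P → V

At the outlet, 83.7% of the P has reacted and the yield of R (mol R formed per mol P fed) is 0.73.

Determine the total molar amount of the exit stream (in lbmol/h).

447 lbmol/h

Yield of R: 2ξ₁ / 447.4 = 0.73 → ξ₁ = 163.3 lbmol/h.
Conversion of P: 2ξ₁ + 1ξ₂ = 0.837 × 447.4 = 374.5 → ξ₂ = 47.87 lbmol/h.
Outlet amounts (n = n₀ + Σ ν·ξ):
  P: 447.4 − 2(163.3) − 1(47.87) = 72.93
  R: 0 + 2(163.3) = 326.6
  V: 0 + 1(47.87) = 47.87
Total out = 72.93 + 326.6 + 47.87 = 447.4 lbmol/h.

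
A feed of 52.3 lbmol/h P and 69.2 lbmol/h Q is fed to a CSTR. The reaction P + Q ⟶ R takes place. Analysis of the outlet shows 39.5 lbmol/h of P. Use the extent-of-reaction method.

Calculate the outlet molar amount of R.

12.8 lbmol/h

For P: n = n₀ − 1ξ → 39.5 = 52.3 − 1ξ, giving ξ = 12.8 lbmol/h.
Outlet amounts (n = n₀ + ν ξ):
  P: 52.3 − 1(12.8) = 39.5
  Q: 69.2 − 1(12.8) = 56.4
  R: 0 + 1(12.8) = 12.8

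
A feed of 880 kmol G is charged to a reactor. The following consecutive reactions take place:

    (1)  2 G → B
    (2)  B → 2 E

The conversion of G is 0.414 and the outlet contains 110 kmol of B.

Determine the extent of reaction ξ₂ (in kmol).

Conversion of G: G consumed = 2ξ₁ = 0.414 × 880 → ξ₁ = 182.2 kmol.
B balance: n_B = 0 + 1ξ₁ − 1ξ₂ = 110 → ξ₂ = (1·182.2 − 110)/1 = 72.16 kmol.
Outlet amounts (n = n₀ + Σ ν·ξ):
  G: 880 − 2(182.2) = 515.7
  B: 0 + 1(182.2) − 1(72.16) = 110
  E: 0 + 2(72.16) = 144.3

ξ₂ = 72.2 kmol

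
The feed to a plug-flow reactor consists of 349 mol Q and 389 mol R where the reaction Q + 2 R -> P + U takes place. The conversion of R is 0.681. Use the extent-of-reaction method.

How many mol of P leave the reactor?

R reacted = 0.681 × 389 = 264.9 mol; ν_R = −2, so ξ = 264.9/2 = 132.5 mol.
Outlet amounts (n = n₀ + ν ξ):
  Q: 349 − 1(132.5) = 216.5
  R: 389 − 2(132.5) = 124.1
  P: 0 + 1(132.5) = 132.5
  U: 0 + 1(132.5) = 132.5

132 mol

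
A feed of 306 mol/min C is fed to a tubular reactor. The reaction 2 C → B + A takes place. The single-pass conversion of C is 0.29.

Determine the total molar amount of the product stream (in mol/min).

306 mol/min

C reacted = 0.29 × 306 = 88.74 mol/min; ν_C = −2, so ξ = 88.74/2 = 44.37 mol/min.
Outlet amounts (n = n₀ + ν ξ):
  C: 306 − 2(44.37) = 217.3
  B: 0 + 1(44.37) = 44.37
  A: 0 + 1(44.37) = 44.37
Total out = 217.3 + 44.37 + 44.37 = 306 mol/min.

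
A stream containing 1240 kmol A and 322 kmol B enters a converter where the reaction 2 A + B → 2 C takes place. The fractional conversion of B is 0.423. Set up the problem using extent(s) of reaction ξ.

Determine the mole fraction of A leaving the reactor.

B reacted = 0.423 × 322 = 136.2 kmol; ν_B = −1, so ξ = 136.2/1 = 136.2 kmol.
Outlet amounts (n = n₀ + ν ξ):
  A: 1240 − 2(136.2) = 967.6
  B: 322 − 1(136.2) = 185.8
  C: 0 + 2(136.2) = 272.4
Total out = 1426 kmol; y_A = 967.6 / 1426 = 0.6786.

0.679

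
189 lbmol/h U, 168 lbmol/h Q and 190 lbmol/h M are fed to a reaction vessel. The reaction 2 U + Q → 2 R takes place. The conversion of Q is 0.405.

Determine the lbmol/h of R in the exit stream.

136 lbmol/h

Q reacted = 0.405 × 168 = 68.04 lbmol/h; ν_Q = −1, so ξ = 68.04/1 = 68.04 lbmol/h.
Outlet amounts (n = n₀ + ν ξ):
  U: 189 − 2(68.04) = 52.92
  Q: 168 − 1(68.04) = 99.96
  R: 0 + 2(68.04) = 136.1
  M: 190 (inert)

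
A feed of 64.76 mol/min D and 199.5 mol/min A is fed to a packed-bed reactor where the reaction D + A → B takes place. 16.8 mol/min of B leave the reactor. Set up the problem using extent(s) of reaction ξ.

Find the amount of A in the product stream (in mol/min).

183 mol/min

For B: n = n₀ + 1ξ → 16.8 = 0 + 1ξ, giving ξ = 16.8 mol/min.
Outlet amounts (n = n₀ + ν ξ):
  D: 64.76 − 1(16.8) = 47.96
  A: 199.5 − 1(16.8) = 182.7
  B: 0 + 1(16.8) = 16.8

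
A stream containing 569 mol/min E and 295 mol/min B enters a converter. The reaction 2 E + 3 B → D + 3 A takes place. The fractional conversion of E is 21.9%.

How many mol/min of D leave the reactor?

62.3 mol/min

E reacted = 0.219 × 569 = 124.6 mol/min; ν_E = −2, so ξ = 124.6/2 = 62.31 mol/min.
Outlet amounts (n = n₀ + ν ξ):
  E: 569 − 2(62.31) = 444.4
  B: 295 − 3(62.31) = 108.1
  D: 0 + 1(62.31) = 62.31
  A: 0 + 3(62.31) = 186.9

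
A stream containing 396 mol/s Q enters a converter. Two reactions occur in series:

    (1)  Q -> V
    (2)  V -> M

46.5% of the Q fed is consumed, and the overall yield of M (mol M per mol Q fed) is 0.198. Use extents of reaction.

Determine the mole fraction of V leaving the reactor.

Conversion of Q: Q consumed = 1ξ₁ = 0.465 × 396 → ξ₁ = 184.1 mol/s.
Yield of M: 1ξ₂ / 396 = 0.198 → ξ₂ = 78.41 mol/s.
Outlet amounts (n = n₀ + Σ ν·ξ):
  Q: 396 − 1(184.1) = 211.9
  V: 0 + 1(184.1) − 1(78.41) = 105.7
  M: 0 + 1(78.41) = 78.41
Total out = 396 mol/s; y_V = 105.7 / 396 = 0.267.

0.267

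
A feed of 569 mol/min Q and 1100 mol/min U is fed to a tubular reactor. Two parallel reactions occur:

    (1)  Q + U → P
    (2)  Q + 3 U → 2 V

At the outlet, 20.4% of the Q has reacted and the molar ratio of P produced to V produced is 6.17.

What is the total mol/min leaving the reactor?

Conversion of Q: Q consumed = 0.204 × 569 = 116.1 mol/min = 1ξ₁ + 1ξ₂.
Selectivity: 1ξ₁ / (2ξ₂) = 6.17 → ξ₁ = 12.34 ξ₂.
Substitute: (1·12.34 + 1) ξ₂ = 116.1 → ξ₂ = 8.701 mol/min, ξ₁ = 107.4 mol/min.
Outlet amounts (n = n₀ + Σ ν·ξ):
  Q: 569 − 1(107.4) − 1(8.701) = 452.9
  U: 1100 − 1(107.4) − 3(8.701) = 966.5
  P: 0 + 1(107.4) = 107.4
  V: 0 + 2(8.701) = 17.4
Total out = 452.9 + 966.5 + 107.4 + 17.4 = 1544 mol/min.

1540 mol/min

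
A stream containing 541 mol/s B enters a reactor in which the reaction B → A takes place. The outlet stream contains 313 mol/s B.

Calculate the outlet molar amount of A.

228 mol/s

For B: n = n₀ − 1ξ → 313 = 541 − 1ξ, giving ξ = 228 mol/s.
Outlet amounts (n = n₀ + ν ξ):
  B: 541 − 1(228) = 313
  A: 0 + 1(228) = 228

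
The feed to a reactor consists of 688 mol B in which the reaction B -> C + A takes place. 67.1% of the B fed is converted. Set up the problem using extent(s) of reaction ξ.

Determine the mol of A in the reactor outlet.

462 mol

B reacted = 0.671 × 688 = 461.6 mol; ν_B = −1, so ξ = 461.6/1 = 461.6 mol.
Outlet amounts (n = n₀ + ν ξ):
  B: 688 − 1(461.6) = 226.4
  C: 0 + 1(461.6) = 461.6
  A: 0 + 1(461.6) = 461.6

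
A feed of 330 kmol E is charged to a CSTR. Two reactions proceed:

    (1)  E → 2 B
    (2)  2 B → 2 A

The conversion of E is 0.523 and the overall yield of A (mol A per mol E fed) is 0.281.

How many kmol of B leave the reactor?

252 kmol

Conversion of E: E consumed = 1ξ₁ = 0.523 × 330 → ξ₁ = 172.6 kmol.
Yield of A: 2ξ₂ / 330 = 0.281 → ξ₂ = 46.37 kmol.
Outlet amounts (n = n₀ + Σ ν·ξ):
  E: 330 − 1(172.6) = 157.4
  B: 0 + 2(172.6) − 2(46.37) = 252.4
  A: 0 + 2(46.37) = 92.73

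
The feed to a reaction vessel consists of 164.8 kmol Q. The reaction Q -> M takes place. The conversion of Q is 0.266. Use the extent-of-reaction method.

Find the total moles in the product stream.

165 kmol

Q reacted = 0.266 × 164.8 = 43.84 kmol; ν_Q = −1, so ξ = 43.84/1 = 43.84 kmol.
Outlet amounts (n = n₀ + ν ξ):
  Q: 164.8 − 1(43.84) = 121
  M: 0 + 1(43.84) = 43.84
Total out = 121 + 43.84 = 164.8 kmol.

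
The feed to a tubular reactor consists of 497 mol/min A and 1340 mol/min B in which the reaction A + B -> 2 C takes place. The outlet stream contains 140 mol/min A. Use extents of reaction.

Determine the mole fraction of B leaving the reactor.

0.535

For A: n = n₀ − 1ξ → 140 = 497 − 1ξ, giving ξ = 357 mol/min.
Outlet amounts (n = n₀ + ν ξ):
  A: 497 − 1(357) = 140
  B: 1340 − 1(357) = 983
  C: 0 + 2(357) = 714
Total out = 1837 mol/min; y_B = 983 / 1837 = 0.5351.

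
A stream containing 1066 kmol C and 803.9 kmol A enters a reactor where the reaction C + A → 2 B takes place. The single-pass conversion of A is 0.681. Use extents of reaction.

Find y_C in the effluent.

A reacted = 0.681 × 803.9 = 547.5 kmol; ν_A = −1, so ξ = 547.5/1 = 547.5 kmol.
Outlet amounts (n = n₀ + ν ξ):
  C: 1066 − 1(547.5) = 518.5
  A: 803.9 − 1(547.5) = 256.4
  B: 0 + 2(547.5) = 1095
Total out = 1870 kmol; y_C = 518.5 / 1870 = 0.2773.

0.277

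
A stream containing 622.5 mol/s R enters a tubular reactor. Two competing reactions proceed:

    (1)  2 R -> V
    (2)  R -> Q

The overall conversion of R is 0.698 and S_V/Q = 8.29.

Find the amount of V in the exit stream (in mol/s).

Conversion of R: R consumed = 0.698 × 622.5 = 434.5 mol/s = 2ξ₁ + 1ξ₂.
Selectivity: 1ξ₁ / (1ξ₂) = 8.29 → ξ₁ = 8.29 ξ₂.
Substitute: (2·8.29 + 1) ξ₂ = 434.5 → ξ₂ = 24.72 mol/s, ξ₁ = 204.9 mol/s.
Outlet amounts (n = n₀ + Σ ν·ξ):
  R: 622.5 − 2(204.9) − 1(24.72) = 188
  V: 0 + 1(204.9) = 204.9
  Q: 0 + 1(24.72) = 24.72

205 mol/s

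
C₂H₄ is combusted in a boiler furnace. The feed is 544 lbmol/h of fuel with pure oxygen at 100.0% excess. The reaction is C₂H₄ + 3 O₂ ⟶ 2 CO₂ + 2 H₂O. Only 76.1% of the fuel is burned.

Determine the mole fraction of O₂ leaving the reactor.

Stoichiometric O₂ = 3 × 544 = 1632 lbmol/h; O₂ fed = 1632 × 2.000 = 3264 lbmol/h.
Fuel reacted = 0.761 × 544 → ξ = 414 lbmol/h.
Outlet (n = n₀ + ν ξ):
  C₂H₄: 544 − 1(414) = 130
  O₂: 3264 − 3(414) = 2022
  CO₂: 0 + 2(414) = 828
  H₂O: 0 + 2(414) = 828
Total out = 3808 lbmol/h; y_O₂ = 2022 / 3808 = 0.531.

0.531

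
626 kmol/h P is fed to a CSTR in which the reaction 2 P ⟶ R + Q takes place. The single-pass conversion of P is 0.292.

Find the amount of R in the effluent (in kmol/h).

91.4 kmol/h

P reacted = 0.292 × 626 = 182.8 kmol/h; ν_P = −2, so ξ = 182.8/2 = 91.4 kmol/h.
Outlet amounts (n = n₀ + ν ξ):
  P: 626 − 2(91.4) = 443.2
  R: 0 + 1(91.4) = 91.4
  Q: 0 + 1(91.4) = 91.4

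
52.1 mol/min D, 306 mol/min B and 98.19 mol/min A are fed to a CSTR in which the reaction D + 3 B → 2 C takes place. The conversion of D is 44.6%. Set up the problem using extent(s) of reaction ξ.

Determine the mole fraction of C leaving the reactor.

0.113

D reacted = 0.446 × 52.1 = 23.24 mol/min; ν_D = −1, so ξ = 23.24/1 = 23.24 mol/min.
Outlet amounts (n = n₀ + ν ξ):
  D: 52.1 − 1(23.24) = 28.86
  B: 306 − 3(23.24) = 236.3
  C: 0 + 2(23.24) = 46.47
  A: 98.19 (inert)
Total out = 409.8 mol/min; y_C = 46.47 / 409.8 = 0.1134.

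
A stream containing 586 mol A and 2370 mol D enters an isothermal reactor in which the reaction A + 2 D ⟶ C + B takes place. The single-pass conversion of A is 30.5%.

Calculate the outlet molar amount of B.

A reacted = 0.305 × 586 = 178.7 mol; ν_A = −1, so ξ = 178.7/1 = 178.7 mol.
Outlet amounts (n = n₀ + ν ξ):
  A: 586 − 1(178.7) = 407.3
  D: 2370 − 2(178.7) = 2013
  C: 0 + 1(178.7) = 178.7
  B: 0 + 1(178.7) = 178.7

179 mol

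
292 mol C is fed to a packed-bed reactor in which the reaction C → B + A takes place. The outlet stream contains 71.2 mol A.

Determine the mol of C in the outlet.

221 mol

For A: n = n₀ + 1ξ → 71.2 = 0 + 1ξ, giving ξ = 71.2 mol.
Outlet amounts (n = n₀ + ν ξ):
  C: 292 − 1(71.2) = 220.8
  B: 0 + 1(71.2) = 71.2
  A: 0 + 1(71.2) = 71.2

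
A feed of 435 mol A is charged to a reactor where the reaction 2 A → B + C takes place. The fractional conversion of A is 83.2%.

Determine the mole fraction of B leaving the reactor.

A reacted = 0.832 × 435 = 361.9 mol; ν_A = −2, so ξ = 361.9/2 = 181 mol.
Outlet amounts (n = n₀ + ν ξ):
  A: 435 − 2(181) = 73.08
  B: 0 + 1(181) = 181
  C: 0 + 1(181) = 181
Total out = 435 mol; y_B = 181 / 435 = 0.416.

0.416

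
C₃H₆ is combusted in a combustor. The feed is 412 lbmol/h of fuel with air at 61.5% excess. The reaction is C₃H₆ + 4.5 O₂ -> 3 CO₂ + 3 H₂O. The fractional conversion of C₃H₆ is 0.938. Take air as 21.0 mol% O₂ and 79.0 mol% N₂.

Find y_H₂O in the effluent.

Stoichiometric O₂ = 4.5 × 412 = 1854 lbmol/h; O₂ fed = 1854 × 1.615 = 2994 lbmol/h.
N₂ fed = 2994 × 79/21 = 11260 lbmol/h.
Fuel reacted = 0.938 × 412 → ξ = 386.5 lbmol/h.
Outlet (n = n₀ + ν ξ):
  C₃H₆: 412 − 1(386.5) = 25.54
  O₂: 2994 − 4.5(386.5) = 1255
  N₂: 11260 (inert)
  CO₂: 0 + 3(386.5) = 1159
  H₂O: 0 + 3(386.5) = 1159
Total out = 14860 lbmol/h; y_H₂O = 1159 / 14860 = 0.078.

0.078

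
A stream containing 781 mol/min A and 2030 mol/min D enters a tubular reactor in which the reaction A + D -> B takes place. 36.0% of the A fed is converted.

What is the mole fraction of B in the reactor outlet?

A reacted = 0.36 × 781 = 281.2 mol/min; ν_A = −1, so ξ = 281.2/1 = 281.2 mol/min.
Outlet amounts (n = n₀ + ν ξ):
  A: 781 − 1(281.2) = 499.8
  D: 2030 − 1(281.2) = 1749
  B: 0 + 1(281.2) = 281.2
Total out = 2530 mol/min; y_B = 281.2 / 2530 = 0.1111.

0.111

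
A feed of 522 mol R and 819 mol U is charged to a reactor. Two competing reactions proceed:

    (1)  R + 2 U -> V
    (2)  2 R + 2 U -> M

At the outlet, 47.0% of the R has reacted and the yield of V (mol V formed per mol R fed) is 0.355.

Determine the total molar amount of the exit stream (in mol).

880 mol

Yield of V: 1ξ₁ / 522 = 0.355 → ξ₁ = 185.3 mol.
Conversion of R: 1ξ₁ + 2ξ₂ = 0.47 × 522 = 245.3 → ξ₂ = 30.01 mol.
Outlet amounts (n = n₀ + Σ ν·ξ):
  R: 522 − 1(185.3) − 2(30.01) = 276.7
  U: 819 − 2(185.3) − 2(30.01) = 388.4
  V: 0 + 1(185.3) = 185.3
  M: 0 + 1(30.01) = 30.01
Total out = 276.7 + 388.4 + 185.3 + 30.01 = 880.3 mol.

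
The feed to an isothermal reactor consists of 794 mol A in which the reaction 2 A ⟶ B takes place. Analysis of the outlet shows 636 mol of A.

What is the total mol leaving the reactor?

715 mol

For A: n = n₀ − 2ξ → 636 = 794 − 2ξ, giving ξ = 79 mol.
Outlet amounts (n = n₀ + ν ξ):
  A: 794 − 2(79) = 636
  B: 0 + 1(79) = 79
Total out = 636 + 79 = 715 mol.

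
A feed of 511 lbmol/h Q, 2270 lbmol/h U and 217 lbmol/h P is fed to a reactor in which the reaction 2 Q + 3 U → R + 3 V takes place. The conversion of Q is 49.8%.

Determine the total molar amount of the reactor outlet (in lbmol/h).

2870 lbmol/h

Q reacted = 0.498 × 511 = 254.5 lbmol/h; ν_Q = −2, so ξ = 254.5/2 = 127.2 lbmol/h.
Outlet amounts (n = n₀ + ν ξ):
  Q: 511 − 2(127.2) = 256.5
  U: 2270 − 3(127.2) = 1888
  R: 0 + 1(127.2) = 127.2
  V: 0 + 3(127.2) = 381.7
  P: 217 (inert)
Total out = 256.5 + 1888 + 127.2 + 381.7 + 217 = 2871 lbmol/h.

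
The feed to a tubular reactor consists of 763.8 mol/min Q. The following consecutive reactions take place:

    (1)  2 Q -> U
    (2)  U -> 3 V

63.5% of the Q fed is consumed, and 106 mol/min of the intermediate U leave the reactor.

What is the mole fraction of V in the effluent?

Conversion of Q: Q consumed = 2ξ₁ = 0.635 × 763.8 → ξ₁ = 242.5 mol/min.
U balance: n_U = 0 + 1ξ₁ − 1ξ₂ = 106 → ξ₂ = (1·242.5 − 106)/1 = 136.5 mol/min.
Outlet amounts (n = n₀ + Σ ν·ξ):
  Q: 763.8 − 2(242.5) = 278.8
  U: 0 + 1(242.5) − 1(136.5) = 106
  V: 0 + 3(136.5) = 409.5
Total out = 794.3 mol/min; y_V = 409.5 / 794.3 = 0.5156.

0.516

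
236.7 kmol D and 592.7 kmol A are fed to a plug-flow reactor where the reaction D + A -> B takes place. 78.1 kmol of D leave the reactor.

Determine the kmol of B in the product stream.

159 kmol

For D: n = n₀ − 1ξ → 78.1 = 236.7 − 1ξ, giving ξ = 158.6 kmol.
Outlet amounts (n = n₀ + ν ξ):
  D: 236.7 − 1(158.6) = 78.1
  A: 592.7 − 1(158.6) = 434.1
  B: 0 + 1(158.6) = 158.6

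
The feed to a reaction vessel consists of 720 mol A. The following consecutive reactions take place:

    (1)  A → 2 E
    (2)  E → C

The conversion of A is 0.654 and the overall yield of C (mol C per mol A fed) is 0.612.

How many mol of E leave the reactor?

501 mol

Conversion of A: A consumed = 1ξ₁ = 0.654 × 720 → ξ₁ = 470.9 mol.
Yield of C: 1ξ₂ / 720 = 0.612 → ξ₂ = 440.6 mol.
Outlet amounts (n = n₀ + Σ ν·ξ):
  A: 720 − 1(470.9) = 249.1
  E: 0 + 2(470.9) − 1(440.6) = 501.1
  C: 0 + 1(440.6) = 440.6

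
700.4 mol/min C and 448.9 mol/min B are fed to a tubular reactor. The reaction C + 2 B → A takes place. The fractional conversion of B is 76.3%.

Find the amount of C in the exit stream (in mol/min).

529 mol/min

B reacted = 0.763 × 448.9 = 342.5 mol/min; ν_B = −2, so ξ = 342.5/2 = 171.3 mol/min.
Outlet amounts (n = n₀ + ν ξ):
  C: 700.4 − 1(171.3) = 529.1
  B: 448.9 − 2(171.3) = 106.4
  A: 0 + 1(171.3) = 171.3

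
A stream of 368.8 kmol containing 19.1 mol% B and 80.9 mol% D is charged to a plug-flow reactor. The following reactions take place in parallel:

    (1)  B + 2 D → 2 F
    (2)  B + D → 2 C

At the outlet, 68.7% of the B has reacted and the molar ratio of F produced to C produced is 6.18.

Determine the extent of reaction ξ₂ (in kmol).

Conversion of B: B consumed = 0.687 × 70.44 = 48.39 kmol = 1ξ₁ + 1ξ₂.
Selectivity: 2ξ₁ / (2ξ₂) = 6.18 → ξ₁ = 6.18 ξ₂.
Substitute: (1·6.18 + 1) ξ₂ = 48.39 → ξ₂ = 6.74 kmol, ξ₁ = 41.65 kmol.
Outlet amounts (n = n₀ + Σ ν·ξ):
  B: 70.44 − 1(41.65) − 1(6.74) = 22.05
  D: 298.4 − 2(41.65) − 1(6.74) = 208.3
  F: 0 + 2(41.65) = 83.31
  C: 0 + 2(6.74) = 13.48

ξ₂ = 6.74 kmol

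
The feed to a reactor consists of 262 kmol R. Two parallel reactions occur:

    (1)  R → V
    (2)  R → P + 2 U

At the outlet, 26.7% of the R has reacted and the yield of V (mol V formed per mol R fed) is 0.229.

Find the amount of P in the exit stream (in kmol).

Yield of V: 1ξ₁ / 262 = 0.229 → ξ₁ = 60 kmol.
Conversion of R: 1ξ₁ + 1ξ₂ = 0.267 × 262 = 69.95 → ξ₂ = 9.956 kmol.
Outlet amounts (n = n₀ + Σ ν·ξ):
  R: 262 − 1(60) − 1(9.956) = 192
  V: 0 + 1(60) = 60
  P: 0 + 1(9.956) = 9.956
  U: 0 + 2(9.956) = 19.91

9.96 kmol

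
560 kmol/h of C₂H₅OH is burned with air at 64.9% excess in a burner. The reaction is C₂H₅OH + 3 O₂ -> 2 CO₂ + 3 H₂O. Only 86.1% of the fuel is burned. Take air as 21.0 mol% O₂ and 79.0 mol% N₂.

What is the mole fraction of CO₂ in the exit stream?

0.0677

Stoichiometric O₂ = 3 × 560 = 1680 kmol/h; O₂ fed = 1680 × 1.649 = 2770 kmol/h.
N₂ fed = 2770 × 79/21 = 10420 kmol/h.
Fuel reacted = 0.861 × 560 → ξ = 482.2 kmol/h.
Outlet (n = n₀ + ν ξ):
  C₂H₅OH: 560 − 1(482.2) = 77.84
  O₂: 2770 − 3(482.2) = 1324
  N₂: 10420 (inert)
  CO₂: 0 + 2(482.2) = 964.3
  H₂O: 0 + 3(482.2) = 1446
Total out = 14230 kmol/h; y_CO₂ = 964.3 / 14230 = 0.06775.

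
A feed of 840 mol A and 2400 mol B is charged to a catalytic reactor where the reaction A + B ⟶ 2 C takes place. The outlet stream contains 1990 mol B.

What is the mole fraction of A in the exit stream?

For B: n = n₀ − 1ξ → 1990 = 2400 − 1ξ, giving ξ = 410 mol.
Outlet amounts (n = n₀ + ν ξ):
  A: 840 − 1(410) = 430
  B: 2400 − 1(410) = 1990
  C: 0 + 2(410) = 820
Total out = 3240 mol; y_A = 430 / 3240 = 0.1327.

0.133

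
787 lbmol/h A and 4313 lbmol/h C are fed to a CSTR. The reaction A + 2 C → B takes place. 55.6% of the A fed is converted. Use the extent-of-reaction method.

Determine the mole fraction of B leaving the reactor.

0.104

A reacted = 0.556 × 787 = 437.6 lbmol/h; ν_A = −1, so ξ = 437.6/1 = 437.6 lbmol/h.
Outlet amounts (n = n₀ + ν ξ):
  A: 787 − 1(437.6) = 349.4
  C: 4313 − 2(437.6) = 3438
  B: 0 + 1(437.6) = 437.6
Total out = 4225 lbmol/h; y_B = 437.6 / 4225 = 0.1036.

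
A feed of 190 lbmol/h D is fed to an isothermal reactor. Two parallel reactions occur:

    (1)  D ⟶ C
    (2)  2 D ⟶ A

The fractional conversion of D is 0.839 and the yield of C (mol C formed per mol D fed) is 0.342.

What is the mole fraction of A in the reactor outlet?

Yield of C: 1ξ₁ / 190 = 0.342 → ξ₁ = 64.98 lbmol/h.
Conversion of D: 1ξ₁ + 2ξ₂ = 0.839 × 190 = 159.4 → ξ₂ = 47.21 lbmol/h.
Outlet amounts (n = n₀ + Σ ν·ξ):
  D: 190 − 1(64.98) − 2(47.21) = 30.59
  C: 0 + 1(64.98) = 64.98
  A: 0 + 1(47.21) = 47.21
Total out = 142.8 lbmol/h; y_A = 47.21 / 142.8 = 0.3307.

0.331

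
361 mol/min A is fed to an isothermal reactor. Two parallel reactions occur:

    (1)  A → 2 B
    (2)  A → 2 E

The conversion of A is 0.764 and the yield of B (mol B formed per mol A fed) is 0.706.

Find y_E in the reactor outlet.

0.466

Yield of B: 2ξ₁ / 361 = 0.706 → ξ₁ = 127.4 mol/min.
Conversion of A: 1ξ₁ + 1ξ₂ = 0.764 × 361 = 275.8 → ξ₂ = 148.4 mol/min.
Outlet amounts (n = n₀ + Σ ν·ξ):
  A: 361 − 1(127.4) − 1(148.4) = 85.2
  B: 0 + 2(127.4) = 254.9
  E: 0 + 2(148.4) = 296.7
Total out = 636.8 mol/min; y_E = 296.7 / 636.8 = 0.466.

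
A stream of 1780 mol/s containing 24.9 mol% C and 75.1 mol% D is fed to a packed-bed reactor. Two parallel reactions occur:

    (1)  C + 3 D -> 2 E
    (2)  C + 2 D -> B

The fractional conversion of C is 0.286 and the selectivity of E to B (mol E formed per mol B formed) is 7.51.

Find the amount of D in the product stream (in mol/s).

Conversion of C: C consumed = 0.286 × 443.2 = 126.8 mol/s = 1ξ₁ + 1ξ₂.
Selectivity: 2ξ₁ / (1ξ₂) = 7.51 → ξ₁ = 3.755 ξ₂.
Substitute: (1·3.755 + 1) ξ₂ = 126.8 → ξ₂ = 26.66 mol/s, ξ₁ = 100.1 mol/s.
Outlet amounts (n = n₀ + Σ ν·ξ):
  C: 443.2 − 1(100.1) − 1(26.66) = 316.5
  D: 1337 − 3(100.1) − 2(26.66) = 983.2
  E: 0 + 2(100.1) = 200.2
  B: 0 + 1(26.66) = 26.66

983 mol/s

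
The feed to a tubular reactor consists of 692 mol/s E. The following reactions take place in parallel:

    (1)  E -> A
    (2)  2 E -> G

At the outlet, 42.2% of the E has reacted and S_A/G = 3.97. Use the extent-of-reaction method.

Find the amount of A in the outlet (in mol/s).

Conversion of E: E consumed = 0.422 × 692 = 292 mol/s = 1ξ₁ + 2ξ₂.
Selectivity: 1ξ₁ / (1ξ₂) = 3.97 → ξ₁ = 3.97 ξ₂.
Substitute: (1·3.97 + 2) ξ₂ = 292 → ξ₂ = 48.92 mol/s, ξ₁ = 194.2 mol/s.
Outlet amounts (n = n₀ + Σ ν·ξ):
  E: 692 − 1(194.2) − 2(48.92) = 400
  A: 0 + 1(194.2) = 194.2
  G: 0 + 1(48.92) = 48.92

194 mol/s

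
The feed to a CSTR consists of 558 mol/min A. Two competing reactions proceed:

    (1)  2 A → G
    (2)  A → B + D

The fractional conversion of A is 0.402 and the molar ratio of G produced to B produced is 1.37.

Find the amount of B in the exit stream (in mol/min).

60 mol/min

Conversion of A: A consumed = 0.402 × 558 = 224.3 mol/min = 2ξ₁ + 1ξ₂.
Selectivity: 1ξ₁ / (1ξ₂) = 1.37 → ξ₁ = 1.37 ξ₂.
Substitute: (2·1.37 + 1) ξ₂ = 224.3 → ξ₂ = 59.98 mol/min, ξ₁ = 82.17 mol/min.
Outlet amounts (n = n₀ + Σ ν·ξ):
  A: 558 − 2(82.17) − 1(59.98) = 333.7
  G: 0 + 1(82.17) = 82.17
  B: 0 + 1(59.98) = 59.98
  D: 0 + 1(59.98) = 59.98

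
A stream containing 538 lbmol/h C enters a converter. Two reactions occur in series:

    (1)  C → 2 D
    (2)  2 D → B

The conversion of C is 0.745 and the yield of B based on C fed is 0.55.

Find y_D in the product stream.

0.326

Conversion of C: C consumed = 1ξ₁ = 0.745 × 538 → ξ₁ = 400.8 lbmol/h.
Yield of B: 1ξ₂ / 538 = 0.55 → ξ₂ = 295.9 lbmol/h.
Outlet amounts (n = n₀ + Σ ν·ξ):
  C: 538 − 1(400.8) = 137.2
  D: 0 + 2(400.8) − 2(295.9) = 209.8
  B: 0 + 1(295.9) = 295.9
Total out = 642.9 lbmol/h; y_D = 209.8 / 642.9 = 0.3264.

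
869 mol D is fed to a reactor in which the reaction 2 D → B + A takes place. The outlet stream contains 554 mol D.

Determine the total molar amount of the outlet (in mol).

869 mol

For D: n = n₀ − 2ξ → 554 = 869 − 2ξ, giving ξ = 157.5 mol.
Outlet amounts (n = n₀ + ν ξ):
  D: 869 − 2(157.5) = 554
  B: 0 + 1(157.5) = 157.5
  A: 0 + 1(157.5) = 157.5
Total out = 554 + 157.5 + 157.5 = 869 mol.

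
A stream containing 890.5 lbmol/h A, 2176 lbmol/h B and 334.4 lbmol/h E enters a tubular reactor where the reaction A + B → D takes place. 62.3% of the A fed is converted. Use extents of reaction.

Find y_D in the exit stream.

A reacted = 0.623 × 890.5 = 554.8 lbmol/h; ν_A = −1, so ξ = 554.8/1 = 554.8 lbmol/h.
Outlet amounts (n = n₀ + ν ξ):
  A: 890.5 − 1(554.8) = 335.7
  B: 2176 − 1(554.8) = 1621
  D: 0 + 1(554.8) = 554.8
  E: 334.4 (inert)
Total out = 2846 lbmol/h; y_D = 554.8 / 2846 = 0.1949.

0.195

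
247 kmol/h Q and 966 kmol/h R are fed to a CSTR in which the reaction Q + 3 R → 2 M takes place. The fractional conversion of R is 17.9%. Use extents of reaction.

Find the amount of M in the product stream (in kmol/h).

115 kmol/h

R reacted = 0.179 × 966 = 172.9 kmol/h; ν_R = −3, so ξ = 172.9/3 = 57.64 kmol/h.
Outlet amounts (n = n₀ + ν ξ):
  Q: 247 − 1(57.64) = 189.4
  R: 966 − 3(57.64) = 793.1
  M: 0 + 2(57.64) = 115.3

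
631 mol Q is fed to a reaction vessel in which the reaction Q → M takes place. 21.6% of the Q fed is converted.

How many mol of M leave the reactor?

Q reacted = 0.216 × 631 = 136.3 mol; ν_Q = −1, so ξ = 136.3/1 = 136.3 mol.
Outlet amounts (n = n₀ + ν ξ):
  Q: 631 − 1(136.3) = 494.7
  M: 0 + 1(136.3) = 136.3

136 mol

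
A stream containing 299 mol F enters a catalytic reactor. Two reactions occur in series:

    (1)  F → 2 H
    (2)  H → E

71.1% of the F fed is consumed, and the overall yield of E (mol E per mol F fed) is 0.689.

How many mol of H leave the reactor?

219 mol

Conversion of F: F consumed = 1ξ₁ = 0.711 × 299 → ξ₁ = 212.6 mol.
Yield of E: 1ξ₂ / 299 = 0.689 → ξ₂ = 206 mol.
Outlet amounts (n = n₀ + Σ ν·ξ):
  F: 299 − 1(212.6) = 86.41
  H: 0 + 2(212.6) − 1(206) = 219.2
  E: 0 + 1(206) = 206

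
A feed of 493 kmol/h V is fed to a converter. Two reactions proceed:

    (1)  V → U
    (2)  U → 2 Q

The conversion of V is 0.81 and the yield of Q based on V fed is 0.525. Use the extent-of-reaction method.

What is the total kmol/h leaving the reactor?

Conversion of V: V consumed = 1ξ₁ = 0.81 × 493 → ξ₁ = 399.3 kmol/h.
Yield of Q: 2ξ₂ / 493 = 0.525 → ξ₂ = 129.4 kmol/h.
Outlet amounts (n = n₀ + Σ ν·ξ):
  V: 493 − 1(399.3) = 93.67
  U: 0 + 1(399.3) − 1(129.4) = 269.9
  Q: 0 + 2(129.4) = 258.8
Total out = 93.67 + 269.9 + 258.8 = 622.4 kmol/h.

622 kmol/h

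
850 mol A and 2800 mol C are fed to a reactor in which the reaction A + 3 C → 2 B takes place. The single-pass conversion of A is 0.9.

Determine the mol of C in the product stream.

A reacted = 0.9 × 850 = 765 mol; ν_A = −1, so ξ = 765/1 = 765 mol.
Outlet amounts (n = n₀ + ν ξ):
  A: 850 − 1(765) = 85
  C: 2800 − 3(765) = 505
  B: 0 + 2(765) = 1530

505 mol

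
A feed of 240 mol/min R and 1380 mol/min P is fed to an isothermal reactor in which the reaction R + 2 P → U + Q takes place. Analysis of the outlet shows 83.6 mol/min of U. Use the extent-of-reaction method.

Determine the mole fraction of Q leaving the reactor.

0.0544

For U: n = n₀ + 1ξ → 83.6 = 0 + 1ξ, giving ξ = 83.6 mol/min.
Outlet amounts (n = n₀ + ν ξ):
  R: 240 − 1(83.6) = 156.4
  P: 1380 − 2(83.6) = 1213
  U: 0 + 1(83.6) = 83.6
  Q: 0 + 1(83.6) = 83.6
Total out = 1536 mol/min; y_Q = 83.6 / 1536 = 0.05441.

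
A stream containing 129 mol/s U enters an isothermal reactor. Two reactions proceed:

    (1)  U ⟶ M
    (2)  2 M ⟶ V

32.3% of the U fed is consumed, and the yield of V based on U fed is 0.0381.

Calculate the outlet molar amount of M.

31.8 mol/s

Conversion of U: U consumed = 1ξ₁ = 0.323 × 129 → ξ₁ = 41.67 mol/s.
Yield of V: 1ξ₂ / 129 = 0.0381 → ξ₂ = 4.915 mol/s.
Outlet amounts (n = n₀ + Σ ν·ξ):
  U: 129 − 1(41.67) = 87.33
  M: 0 + 1(41.67) − 2(4.915) = 31.84
  V: 0 + 1(4.915) = 4.915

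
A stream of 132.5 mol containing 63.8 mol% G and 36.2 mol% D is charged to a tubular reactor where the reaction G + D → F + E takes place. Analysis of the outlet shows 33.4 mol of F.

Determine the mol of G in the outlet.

51.1 mol

For F: n = n₀ + 1ξ → 33.4 = 0 + 1ξ, giving ξ = 33.4 mol.
Outlet amounts (n = n₀ + ν ξ):
  G: 84.53 − 1(33.4) = 51.13
  D: 47.97 − 1(33.4) = 14.57
  F: 0 + 1(33.4) = 33.4
  E: 0 + 1(33.4) = 33.4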